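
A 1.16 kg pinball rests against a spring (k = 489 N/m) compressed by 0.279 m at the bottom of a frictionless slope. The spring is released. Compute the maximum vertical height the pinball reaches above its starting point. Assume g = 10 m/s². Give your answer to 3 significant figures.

h = 1.64 m

At maximum height the pinball is at rest, so ½kx² = mgh
h = kx²/(2mg) = (489)(0.279)²/(2 × 1.16 × 10) = 1.641 m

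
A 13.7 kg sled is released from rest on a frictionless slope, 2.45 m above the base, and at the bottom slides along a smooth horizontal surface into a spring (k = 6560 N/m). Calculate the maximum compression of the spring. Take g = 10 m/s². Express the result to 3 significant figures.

At max compression the sled is momentarily at rest: mgh = ½kx²
x = √(2mgh/k) = √(2 × 13.7 × 10 × 2.45 / 6560) = 0.3199 m

x = 0.320 m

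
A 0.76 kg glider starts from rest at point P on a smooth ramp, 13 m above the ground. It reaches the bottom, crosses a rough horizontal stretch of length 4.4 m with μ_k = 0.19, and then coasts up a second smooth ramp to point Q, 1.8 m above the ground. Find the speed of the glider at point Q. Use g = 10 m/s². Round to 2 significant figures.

Energy at P: mgh₁ = (0.76)(10)(13) = 98.800 J
Friction loss: W_f = μ_k mg d = 6.354 J
At Q: ½mv² + mgh₂ = mgh₁ − W_f
½mv² = 98.800 − 6.354 − 13.680 = 78.766 J
v = √(2 × 78.766/0.76) = 14.40 m/s

v = 14 m/s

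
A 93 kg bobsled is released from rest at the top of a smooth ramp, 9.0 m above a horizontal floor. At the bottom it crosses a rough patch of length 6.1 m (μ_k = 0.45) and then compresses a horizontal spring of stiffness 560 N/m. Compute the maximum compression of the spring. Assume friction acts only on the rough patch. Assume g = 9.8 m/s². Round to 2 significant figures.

x = 4.5 m

Initial energy: E₁ = mgh = (93)(9.8)(9.0) = 8202.6 J
Friction removes W_f = μ_k mg d = (0.45)(93)(9.8)(6.1) = 2502 J
Energy reaching the spring: E = 8202.6 − 2502 = 5700.8 J
At max compression ½kx² = E ⇒ x = √(2E/k) = √(2 × 5700.8/560) = 4.512 m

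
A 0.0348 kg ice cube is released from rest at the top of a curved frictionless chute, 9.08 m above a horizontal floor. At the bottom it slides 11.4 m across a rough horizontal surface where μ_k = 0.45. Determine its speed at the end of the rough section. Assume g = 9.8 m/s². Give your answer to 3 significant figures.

Energy at the top = energy at the end + work done against friction:
mgh = ½mv² + μ_k m g d
W_f = μ_k mg d = (0.45)(0.0348)(9.8)(11.4) = 1.750 J
½mv² = mgh − W_f = 3.0966 − 1.750 = 1.3471 J
v = √(2 × 1.3471/0.0348) = 8.799 m/s

v = 8.80 m/s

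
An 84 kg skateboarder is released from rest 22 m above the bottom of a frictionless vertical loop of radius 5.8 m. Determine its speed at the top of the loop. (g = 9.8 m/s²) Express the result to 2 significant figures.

v = 14 m/s

Energy conservation: mgh = ½mv_top² + mg(2r)
v_top² = 2g(h − 2r) = 2(9.8)(22 − 11.60) = 203.8
v_top = 14.28 m/s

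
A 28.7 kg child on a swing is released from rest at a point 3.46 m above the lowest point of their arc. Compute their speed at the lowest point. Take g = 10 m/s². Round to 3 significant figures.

v = 8.32 m/s

Energy conservation between the two points: mgh = ½mv²
v = √(2gh) = √(2 × 10 × 3.46) = √69.200 = 8.319 m/s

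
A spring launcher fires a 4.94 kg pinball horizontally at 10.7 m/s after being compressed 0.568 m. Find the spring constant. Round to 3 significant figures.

Spring PE at full compression equals KE at release: ½kx² = ½mv²
k = mv²/x² = (4.94)(10.7)²/(0.568)² = 1753 N/m

k = 1750 N/m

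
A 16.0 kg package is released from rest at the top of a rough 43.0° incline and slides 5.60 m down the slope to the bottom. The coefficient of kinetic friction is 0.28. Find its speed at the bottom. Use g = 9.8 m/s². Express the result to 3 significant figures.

Work–energy: mg(L sinθ) − μ_k(mg cosθ)L = ½mv²
mgh = mgL sinθ = (16.0)(9.8)(5.60)sin43.0° = 598.85 J
W_f = μ_k mg cosθ · L = (0.28)(16.0)(9.8)cos43.0°·5.60 = 179.8 J
½mv² = 598.85 − 179.8 = 419.04 J
v = √(2 × 419.04/16.0) = 7.237 m/s

v = 7.24 m/s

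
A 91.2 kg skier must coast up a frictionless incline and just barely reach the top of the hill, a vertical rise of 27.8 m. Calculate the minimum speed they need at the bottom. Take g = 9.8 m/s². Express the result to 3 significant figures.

v = 23.3 m/s

At the top they are momentarily at rest, so all KE converts to PE: ½mv² = mgh
v = √(2gh) = √(2 × 9.8 × 27.8) = 23.34 m/s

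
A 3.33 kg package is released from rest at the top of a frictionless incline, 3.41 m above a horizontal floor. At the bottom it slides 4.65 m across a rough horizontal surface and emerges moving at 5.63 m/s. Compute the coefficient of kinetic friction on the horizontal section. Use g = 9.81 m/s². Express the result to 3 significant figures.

μ_k = 0.386

Applying the work–energy principle:
mgh = ½mv² + μ_k m g d
mgh = 111.40 J; ½mv² = 52.775 J
W_f = 111.40 − 52.775 = 58.62 J
μ_k = W_f/(mg·d) = 58.62/(32.67 × 4.65) = 0.3859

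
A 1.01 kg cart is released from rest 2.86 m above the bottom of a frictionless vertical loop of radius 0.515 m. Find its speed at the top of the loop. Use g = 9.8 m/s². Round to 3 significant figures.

Energy conservation: mgh = ½mv_top² + mg(2r)
v_top² = 2g(h − 2r) = 2(9.8)(2.86 − 1.030) = 35.87
v_top = 5.989 m/s

v = 5.99 m/s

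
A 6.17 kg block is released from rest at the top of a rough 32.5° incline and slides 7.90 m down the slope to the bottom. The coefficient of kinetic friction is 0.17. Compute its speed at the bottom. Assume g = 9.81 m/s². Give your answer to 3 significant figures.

v = 7.81 m/s

Taking the bottom as reference, mgh = ½mv² + μ_k N L with h = L sinθ, N = mg cosθ:
mgh = mgL sinθ = (6.17)(9.81)(7.90)sin32.5° = 256.92 J
W_f = μ_k mg cosθ · L = (0.17)(6.17)(9.81)cos32.5°·7.90 = 68.56 J
½mv² = 256.92 − 68.56 = 188.36 J
v = √(2 × 188.36/6.17) = 7.814 m/s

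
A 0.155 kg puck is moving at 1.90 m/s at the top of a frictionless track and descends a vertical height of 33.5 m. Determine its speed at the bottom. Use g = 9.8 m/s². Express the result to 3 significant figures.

Energy conservation between the two points: ½mv₀² + mgh = ½mv²
v² = v₀² + 2gh = (1.90)² + 2(9.8)(33.5) = 660.21
v = √660.21 = 25.69 m/s

v = 25.7 m/s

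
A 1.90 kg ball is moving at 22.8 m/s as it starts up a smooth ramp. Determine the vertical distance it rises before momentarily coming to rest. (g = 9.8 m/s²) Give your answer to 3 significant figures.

By energy conservation, ½mv² = mgh
h = v²/(2g) = 22.8²/(2 × 9.8) = 26.52 m

h = 26.5 m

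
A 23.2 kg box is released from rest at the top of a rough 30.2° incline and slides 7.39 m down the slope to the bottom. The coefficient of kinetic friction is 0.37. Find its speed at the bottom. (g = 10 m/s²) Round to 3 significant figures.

Work–energy: mg(L sinθ) − μ_k(mg cosθ)L = ½mv²
mgh = mgL sinθ = (23.2)(10)(7.39)sin30.2° = 862.42 J
W_f = μ_k mg cosθ · L = (0.37)(23.2)(10)cos30.2°·7.39 = 548.3 J
½mv² = 862.42 − 548.3 = 314.16 J
v = √(2 × 314.16/23.2) = 5.204 m/s

v = 5.20 m/s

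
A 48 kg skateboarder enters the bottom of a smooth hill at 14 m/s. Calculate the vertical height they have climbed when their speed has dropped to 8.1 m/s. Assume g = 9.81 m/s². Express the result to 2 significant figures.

Conservation of energy: ½mv₁² = ½mv₂² + mgh
h = (v₁² − v₂²)/(2g) = (14² − 8.1²)/(2 × 9.81) = 6.646 m

h = 6.6 m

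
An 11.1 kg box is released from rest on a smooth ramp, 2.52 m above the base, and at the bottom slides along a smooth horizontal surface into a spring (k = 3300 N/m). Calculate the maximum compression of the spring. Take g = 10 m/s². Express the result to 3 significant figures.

x = 0.412 m

Gravitational PE at the top equals spring PE at max compression: mgh = ½kx²
x = √(2mgh/k) = √(2 × 11.1 × 10 × 2.52 / 3300) = 0.4117 m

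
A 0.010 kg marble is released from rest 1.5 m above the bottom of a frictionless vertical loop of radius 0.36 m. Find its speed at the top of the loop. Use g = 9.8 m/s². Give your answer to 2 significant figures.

v = 3.9 m/s

Energy conservation: mgh = ½mv_top² + mg(2r)
v_top² = 2g(h − 2r) = 2(9.8)(1.5 − 0.7200) = 15.29
v_top = 3.910 m/s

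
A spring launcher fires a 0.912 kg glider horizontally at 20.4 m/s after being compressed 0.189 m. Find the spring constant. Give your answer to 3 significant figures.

k = 10600 N/m

Spring PE at full compression equals KE at release: ½kx² = ½mv²
k = mv²/x² = (0.912)(20.4)²/(0.189)² = 10625 N/m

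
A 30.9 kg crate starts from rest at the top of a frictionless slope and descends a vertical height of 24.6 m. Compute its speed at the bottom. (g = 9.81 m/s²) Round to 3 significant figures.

Mechanical energy is conserved (no friction): mgh = ½mv²
v = √(2gh) = √(2 × 9.81 × 24.6) = √482.65 = 21.97 m/s

v = 22.0 m/s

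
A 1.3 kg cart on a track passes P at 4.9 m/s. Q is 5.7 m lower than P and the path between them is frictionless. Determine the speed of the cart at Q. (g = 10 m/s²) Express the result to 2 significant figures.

v = 12 m/s

Mechanical energy is conserved (no friction): ½mv₀² + mgh = ½mv²
v² = v₀² + 2gh = (4.9)² + 2(10)(5.7) = 138.01
v = √138.01 = 11.75 m/s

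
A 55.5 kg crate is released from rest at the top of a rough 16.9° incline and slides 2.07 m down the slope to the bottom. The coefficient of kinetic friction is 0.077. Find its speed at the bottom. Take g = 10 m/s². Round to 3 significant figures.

v = 3.00 m/s

Work–energy: mg(L sinθ) − μ_k(mg cosθ)L = ½mv²
mgh = mgL sinθ = (55.5)(10)(2.07)sin16.9° = 333.97 J
W_f = μ_k mg cosθ · L = (0.077)(55.5)(10)cos16.9°·2.07 = 84.64 J
½mv² = 333.97 − 84.64 = 249.33 J
v = √(2 × 249.33/55.5) = 2.997 m/s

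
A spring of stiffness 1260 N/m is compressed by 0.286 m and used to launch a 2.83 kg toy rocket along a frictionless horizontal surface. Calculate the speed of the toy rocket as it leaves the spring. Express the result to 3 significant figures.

The toy rocket leaves the spring when the spring is at natural length, so ½kx² = ½mv²
v = x√(k/m) = 0.286 × √(1260/2.83) = 6.035 m/s

v = 6.03 m/s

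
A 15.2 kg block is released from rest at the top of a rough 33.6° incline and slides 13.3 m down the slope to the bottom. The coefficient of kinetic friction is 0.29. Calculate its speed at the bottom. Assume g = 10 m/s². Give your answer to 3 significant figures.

Work–energy: mg(L sinθ) − μ_k(mg cosθ)L = ½mv²
mgh = mgL sinθ = (15.2)(10)(13.3)sin33.6° = 1118.7 J
W_f = μ_k mg cosθ · L = (0.29)(15.2)(10)cos33.6°·13.3 = 488.3 J
½mv² = 1118.7 − 488.3 = 630.42 J
v = √(2 × 630.42/15.2) = 9.108 m/s

v = 9.11 m/s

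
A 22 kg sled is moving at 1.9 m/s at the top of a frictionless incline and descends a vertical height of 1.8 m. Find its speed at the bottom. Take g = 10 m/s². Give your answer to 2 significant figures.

v = 6.3 m/s

Equating total energy at the two states: ½mv₀² + mgh = ½mv²
v² = v₀² + 2gh = (1.9)² + 2(10)(1.8) = 39.610
v = √39.610 = 6.294 m/s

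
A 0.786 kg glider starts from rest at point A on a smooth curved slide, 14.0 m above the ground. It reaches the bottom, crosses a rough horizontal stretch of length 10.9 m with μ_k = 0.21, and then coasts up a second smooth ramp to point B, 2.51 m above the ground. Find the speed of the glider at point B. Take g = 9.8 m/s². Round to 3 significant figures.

v = 13.4 m/s

Energy at A: mgh₁ = (0.786)(9.8)(14.0) = 107.84 J
Friction loss: W_f = μ_k mg d = 17.63 J
At B: ½mv² + mgh₂ = mgh₁ − W_f
½mv² = 107.84 − 17.63 − 19.334 = 70.873 J
v = √(2 × 70.873/0.786) = 13.43 m/s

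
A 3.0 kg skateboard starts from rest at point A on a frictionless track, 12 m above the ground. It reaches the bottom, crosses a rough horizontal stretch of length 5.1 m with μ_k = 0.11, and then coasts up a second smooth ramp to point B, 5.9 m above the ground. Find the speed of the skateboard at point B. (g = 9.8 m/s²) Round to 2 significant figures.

v = 10 m/s

Energy at A: mgh₁ = (3.0)(9.8)(12) = 352.80 J
Friction loss: W_f = μ_k mg d = 16.49 J
At B: ½mv² + mgh₂ = mgh₁ − W_f
½mv² = 352.80 − 16.49 − 173.46 = 162.85 J
v = √(2 × 162.85/3.0) = 10.42 m/s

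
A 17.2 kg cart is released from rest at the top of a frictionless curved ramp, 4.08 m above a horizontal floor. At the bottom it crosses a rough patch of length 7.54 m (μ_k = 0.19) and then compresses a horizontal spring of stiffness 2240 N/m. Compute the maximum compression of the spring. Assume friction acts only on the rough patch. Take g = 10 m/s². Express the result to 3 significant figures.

x = 0.638 m

Initial energy: E₁ = mgh = (17.2)(10)(4.08) = 701.76 J
Friction removes W_f = μ_k mg d = (0.19)(17.2)(10)(7.54) = 246.4 J
Energy reaching the spring: E = 701.76 − 246.4 = 455.35 J
At max compression ½kx² = E ⇒ x = √(2E/k) = √(2 × 455.35/2240) = 0.6376 m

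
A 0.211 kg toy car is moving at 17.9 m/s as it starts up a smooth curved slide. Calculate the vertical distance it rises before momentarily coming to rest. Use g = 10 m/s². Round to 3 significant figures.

Setting KE at the bottom equal to PE gained: ½mv² = mgh
h = v²/(2g) = 17.9²/(2 × 10) = 16.02 m

h = 16.0 m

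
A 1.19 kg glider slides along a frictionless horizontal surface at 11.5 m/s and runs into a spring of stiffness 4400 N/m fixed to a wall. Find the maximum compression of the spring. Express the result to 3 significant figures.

Conservation of energy between contact and max compression: ½mv² = ½kx²
x = v√(m/k) = 11.5 × √(1.19/4400) = 0.1891 m

x = 0.189 m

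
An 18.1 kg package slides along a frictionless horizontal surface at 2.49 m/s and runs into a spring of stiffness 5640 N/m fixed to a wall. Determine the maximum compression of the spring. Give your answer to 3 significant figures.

x = 0.141 m

All KE is stored as spring PE at maximum compression: ½mv² = ½kx²
x = v√(m/k) = 2.49 × √(18.1/5640) = 0.1411 m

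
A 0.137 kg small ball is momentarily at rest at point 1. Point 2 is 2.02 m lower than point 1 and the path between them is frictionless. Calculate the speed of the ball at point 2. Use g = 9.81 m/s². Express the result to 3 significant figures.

v = 6.30 m/s

By conservation of mechanical energy, mgh = ½mv²
The mass cancels from both sides.
v = √(2gh) = √(2 × 9.81 × 2.02) = √39.632 = 6.295 m/s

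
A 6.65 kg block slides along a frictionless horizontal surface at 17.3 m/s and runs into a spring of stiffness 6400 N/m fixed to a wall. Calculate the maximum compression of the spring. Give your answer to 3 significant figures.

Conservation of energy between contact and max compression: ½mv² = ½kx²
x = v√(m/k) = 17.3 × √(6.65/6400) = 0.5577 m

x = 0.558 m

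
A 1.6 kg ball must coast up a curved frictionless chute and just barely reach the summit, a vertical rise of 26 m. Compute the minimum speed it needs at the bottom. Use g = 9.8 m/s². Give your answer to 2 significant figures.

At the top it is momentarily at rest, so all KE converts to PE: ½mv² = mgh
v = √(2gh) = √(2 × 9.8 × 26) = 22.57 m/s

v = 23 m/s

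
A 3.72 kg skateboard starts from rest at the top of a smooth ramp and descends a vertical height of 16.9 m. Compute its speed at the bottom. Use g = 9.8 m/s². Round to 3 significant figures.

v = 18.2 m/s

By conservation of mechanical energy, mgh = ½mv²
v = √(2gh) = √(2 × 9.8 × 16.9) = √331.24 = 18.20 m/s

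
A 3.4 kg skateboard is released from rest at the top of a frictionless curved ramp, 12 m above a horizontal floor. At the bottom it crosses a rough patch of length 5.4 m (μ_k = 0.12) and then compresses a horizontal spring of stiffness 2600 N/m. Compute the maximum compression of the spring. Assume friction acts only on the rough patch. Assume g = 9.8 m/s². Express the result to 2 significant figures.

Initial energy: E₁ = mgh = (3.4)(9.8)(12) = 399.84 J
Friction removes W_f = μ_k mg d = (0.12)(3.4)(9.8)(5.4) = 21.59 J
Energy reaching the spring: E = 399.84 − 21.59 = 378.25 J
At max compression ½kx² = E ⇒ x = √(2E/k) = √(2 × 378.25/2600) = 0.5394 m

x = 0.54 m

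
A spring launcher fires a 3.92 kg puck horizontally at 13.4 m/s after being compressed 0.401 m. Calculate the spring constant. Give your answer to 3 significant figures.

k = 4380 N/m

½kx² = ½mv²
k = mv²/x² = (3.92)(13.4)²/(0.401)² = 4377 N/m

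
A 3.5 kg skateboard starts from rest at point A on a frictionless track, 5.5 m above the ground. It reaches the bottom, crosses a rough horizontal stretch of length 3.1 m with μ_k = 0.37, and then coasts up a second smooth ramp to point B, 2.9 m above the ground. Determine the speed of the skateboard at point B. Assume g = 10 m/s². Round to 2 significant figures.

Energy at A: mgh₁ = (3.5)(10)(5.5) = 192.50 J
Friction loss: W_f = μ_k mg d = 40.14 J
At B: ½mv² + mgh₂ = mgh₁ − W_f
½mv² = 192.50 − 40.14 − 101.50 = 50.855 J
v = √(2 × 50.855/3.5) = 5.391 m/s

v = 5.4 m/s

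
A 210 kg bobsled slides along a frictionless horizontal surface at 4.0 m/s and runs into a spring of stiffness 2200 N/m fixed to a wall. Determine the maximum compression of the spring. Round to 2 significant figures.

x = 1.2 m

All KE is stored as spring PE at maximum compression: ½mv² = ½kx²
x = v√(m/k) = 4.0 × √(210/2200) = 1.236 m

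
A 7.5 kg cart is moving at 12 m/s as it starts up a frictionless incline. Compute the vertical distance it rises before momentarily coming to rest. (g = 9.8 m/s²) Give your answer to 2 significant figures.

By energy conservation, ½mv² = mgh
h = v²/(2g) = 12²/(2 × 9.8) = 7.347 m

h = 7.3 m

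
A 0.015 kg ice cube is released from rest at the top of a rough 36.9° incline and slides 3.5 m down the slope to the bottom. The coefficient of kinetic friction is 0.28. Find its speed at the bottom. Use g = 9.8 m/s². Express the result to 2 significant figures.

v = 5.1 m/s

Taking the bottom as reference, mgh = ½mv² + μ_k N L with h = L sinθ, N = mg cosθ:
mgh = mgL sinθ = (0.015)(9.8)(3.5)sin36.9° = 0.30892 J
W_f = μ_k mg cosθ · L = (0.28)(0.015)(9.8)cos36.9°·3.5 = 0.1152 J
½mv² = 0.30892 − 0.1152 = 0.19371 J
v = √(2 × 0.19371/0.015) = 5.082 m/s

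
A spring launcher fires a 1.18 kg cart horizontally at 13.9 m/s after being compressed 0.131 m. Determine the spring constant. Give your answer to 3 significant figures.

k = 13300 N/m

Energy stored in the spring equals the launch KE: ½kx² = ½mv²
k = mv²/x² = (1.18)(13.9)²/(0.131)² = 13285 N/m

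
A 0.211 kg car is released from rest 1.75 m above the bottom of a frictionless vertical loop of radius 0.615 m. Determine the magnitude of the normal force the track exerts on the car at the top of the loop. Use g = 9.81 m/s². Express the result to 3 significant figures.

N = 1.43 N

Energy from release to top (height 2r): mgh = ½mv_top² + mg(2r)
v_top² = 2g(h − 2r) = 2(9.81)(1.75 − 1.230) = 10.202 m²/s²
At the top, both N and weight point toward the centre: N + mg = mv_top²/r
N = m(v_top²/r − g) = 0.211(10.202/0.615 − 9.81) = 1.430 N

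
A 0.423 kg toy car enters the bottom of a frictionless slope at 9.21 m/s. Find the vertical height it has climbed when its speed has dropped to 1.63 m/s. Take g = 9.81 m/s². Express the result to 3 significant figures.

h = 4.19 m

Energy balance between the two points: ½mv₁² = ½mv₂² + mgh
h = (v₁² − v₂²)/(2g) = (9.21² − 1.63²)/(2 × 9.81) = 4.188 m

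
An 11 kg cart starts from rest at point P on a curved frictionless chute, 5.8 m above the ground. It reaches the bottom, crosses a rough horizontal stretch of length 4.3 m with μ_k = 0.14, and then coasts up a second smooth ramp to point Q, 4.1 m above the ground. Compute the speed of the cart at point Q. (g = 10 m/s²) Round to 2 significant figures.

Energy at P: mgh₁ = (11)(10)(5.8) = 638.00 J
Friction loss: W_f = μ_k mg d = 66.22 J
At Q: ½mv² + mgh₂ = mgh₁ − W_f
½mv² = 638.00 − 66.22 − 451.00 = 120.78 J
v = √(2 × 120.78/11) = 4.686 m/s

v = 4.7 m/s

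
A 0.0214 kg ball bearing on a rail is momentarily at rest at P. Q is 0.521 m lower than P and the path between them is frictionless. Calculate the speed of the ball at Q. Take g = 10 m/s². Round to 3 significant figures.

Mechanical energy is conserved (no friction): mgh = ½mv²
The mass cancels from both sides.
v = √(2gh) = √(2 × 10 × 0.521) = √10.420 = 3.228 m/s

v = 3.23 m/s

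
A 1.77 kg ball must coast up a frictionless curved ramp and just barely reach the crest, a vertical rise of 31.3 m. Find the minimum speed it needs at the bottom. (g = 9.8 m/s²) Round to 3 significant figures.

At the top it is momentarily at rest, so all KE converts to PE: ½mv² = mgh
v = √(2gh) = √(2 × 9.8 × 31.3) = 24.77 m/s

v = 24.8 m/s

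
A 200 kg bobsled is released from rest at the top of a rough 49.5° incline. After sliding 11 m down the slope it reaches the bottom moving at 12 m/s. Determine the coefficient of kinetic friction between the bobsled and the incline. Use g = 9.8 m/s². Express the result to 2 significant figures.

mgh = ½mv² + μ_k (mg cosθ) L, with h = L sinθ
mgL sinθ = 16394 J; ½mv² = 14400 J
W_f = 16394 − 14400 = 1994 J
μ_k = W_f/(mg cosθ · L) = 1994/(1273 × 11) = 0.1424

μ_k = 0.14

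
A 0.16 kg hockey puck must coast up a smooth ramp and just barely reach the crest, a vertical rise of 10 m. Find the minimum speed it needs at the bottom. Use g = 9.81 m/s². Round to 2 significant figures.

v = 14 m/s

At the top it is momentarily at rest, so all KE converts to PE: ½mv² = mgh
v = √(2gh) = √(2 × 9.81 × 10) = 14.01 m/s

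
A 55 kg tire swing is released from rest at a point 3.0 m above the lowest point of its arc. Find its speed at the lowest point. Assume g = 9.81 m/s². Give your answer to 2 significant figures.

v = 7.7 m/s

Equating total energy at the two states: mgh = ½mv²
v = √(2gh) = √(2 × 9.81 × 3.0) = √58.860 = 7.672 m/s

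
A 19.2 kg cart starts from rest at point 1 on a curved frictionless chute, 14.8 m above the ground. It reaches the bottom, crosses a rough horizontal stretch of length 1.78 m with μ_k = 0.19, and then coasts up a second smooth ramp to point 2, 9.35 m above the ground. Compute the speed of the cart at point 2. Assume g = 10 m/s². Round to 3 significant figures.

Energy at 1: mgh₁ = (19.2)(10)(14.8) = 2841.6 J
Friction loss: W_f = μ_k mg d = 64.93 J
At 2: ½mv² + mgh₂ = mgh₁ − W_f
½mv² = 2841.6 − 64.93 − 1795.2 = 981.47 J
v = √(2 × 981.47/19.2) = 10.11 m/s

v = 10.1 m/s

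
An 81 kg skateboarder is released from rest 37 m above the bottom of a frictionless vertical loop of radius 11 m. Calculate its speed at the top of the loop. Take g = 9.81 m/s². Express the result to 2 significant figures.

v = 17 m/s

Energy conservation: mgh = ½mv_top² + mg(2r)
v_top² = 2g(h − 2r) = 2(9.81)(37 − 22.00) = 294.3
v_top = 17.16 m/s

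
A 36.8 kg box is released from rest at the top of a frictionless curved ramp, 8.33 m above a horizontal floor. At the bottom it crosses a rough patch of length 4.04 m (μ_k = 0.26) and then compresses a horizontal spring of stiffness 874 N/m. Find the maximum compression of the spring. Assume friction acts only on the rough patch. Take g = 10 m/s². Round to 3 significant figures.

x = 2.48 m

Initial energy: E₁ = mgh = (36.8)(10)(8.33) = 3065.4 J
Friction removes W_f = μ_k mg d = (0.26)(36.8)(10)(4.04) = 386.5 J
Energy reaching the spring: E = 3065.4 − 386.5 = 2678.9 J
At max compression ½kx² = E ⇒ x = √(2E/k) = √(2 × 2678.9/874) = 2.476 m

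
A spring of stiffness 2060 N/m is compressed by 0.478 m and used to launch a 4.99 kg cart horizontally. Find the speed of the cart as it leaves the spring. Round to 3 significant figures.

Spring PE converts entirely to kinetic energy: ½kx² = ½mv²
v = x√(k/m) = 0.478 × √(2060/4.99) = 9.712 m/s

v = 9.71 m/s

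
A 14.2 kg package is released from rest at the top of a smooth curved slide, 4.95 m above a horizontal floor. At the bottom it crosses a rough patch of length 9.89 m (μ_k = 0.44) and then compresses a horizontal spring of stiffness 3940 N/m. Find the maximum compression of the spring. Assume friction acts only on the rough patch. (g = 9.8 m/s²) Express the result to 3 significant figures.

Initial energy: E₁ = mgh = (14.2)(9.8)(4.95) = 688.84 J
Friction removes W_f = μ_k mg d = (0.44)(14.2)(9.8)(9.89) = 605.6 J
Energy reaching the spring: E = 688.84 − 605.6 = 83.273 J
At max compression ½kx² = E ⇒ x = √(2E/k) = √(2 × 83.273/3940) = 0.2056 m

x = 0.206 m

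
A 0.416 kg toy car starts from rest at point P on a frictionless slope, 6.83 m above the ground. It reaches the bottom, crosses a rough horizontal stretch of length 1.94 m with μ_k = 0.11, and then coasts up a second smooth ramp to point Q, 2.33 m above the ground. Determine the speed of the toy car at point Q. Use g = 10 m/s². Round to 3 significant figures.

Energy at P: mgh₁ = (0.416)(10)(6.83) = 28.413 J
Friction loss: W_f = μ_k mg d = 0.8877 J
At Q: ½mv² + mgh₂ = mgh₁ − W_f
½mv² = 28.413 − 0.8877 − 9.6928 = 17.832 J
v = √(2 × 17.832/0.416) = 9.259 m/s

v = 9.26 m/s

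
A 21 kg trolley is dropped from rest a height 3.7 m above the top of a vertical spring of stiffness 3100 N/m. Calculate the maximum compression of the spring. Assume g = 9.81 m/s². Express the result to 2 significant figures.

Take the reference level at the top of the uncompressed spring. At max compression the trolley has fallen H + x and is momentarily at rest:
mg(H + x) = ½kx²
½(3100)x² − (21)(9.81)x − (21)(9.81)(3.7) = 0
1550x² − 206.0x − 762.2 = 0
x = [206.0 + √(42440 + 4.7259e+06)]/(2 × 1550) = 0.7709 m

x = 0.77 m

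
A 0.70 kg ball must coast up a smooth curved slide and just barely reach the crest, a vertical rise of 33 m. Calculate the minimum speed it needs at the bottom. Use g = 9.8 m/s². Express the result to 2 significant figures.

At the top it is momentarily at rest, so all KE converts to PE: ½mv² = mgh
v = √(2gh) = √(2 × 9.8 × 33) = 25.43 m/s

v = 25 m/s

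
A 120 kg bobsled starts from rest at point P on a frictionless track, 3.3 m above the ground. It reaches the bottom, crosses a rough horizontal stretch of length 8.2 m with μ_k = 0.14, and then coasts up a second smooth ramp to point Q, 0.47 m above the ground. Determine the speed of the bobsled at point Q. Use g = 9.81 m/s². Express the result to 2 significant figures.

v = 5.7 m/s

Energy at P: mgh₁ = (120)(9.81)(3.3) = 3884.8 J
Friction loss: W_f = μ_k mg d = 1351 J
At Q: ½mv² + mgh₂ = mgh₁ − W_f
½mv² = 3884.8 − 1351 − 553.28 = 1980.1 J
v = √(2 × 1980.1/120) = 5.745 m/s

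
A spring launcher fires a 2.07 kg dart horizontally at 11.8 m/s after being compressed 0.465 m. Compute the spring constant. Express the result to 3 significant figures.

k = 1330 N/m

½kx² = ½mv²
k = mv²/x² = (2.07)(11.8)²/(0.465)² = 1333 N/m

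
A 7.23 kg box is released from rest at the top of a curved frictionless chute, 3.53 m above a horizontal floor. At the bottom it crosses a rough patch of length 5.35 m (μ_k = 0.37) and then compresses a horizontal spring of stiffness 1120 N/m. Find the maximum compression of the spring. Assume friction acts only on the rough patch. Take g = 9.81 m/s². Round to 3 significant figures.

x = 0.443 m

Initial energy: E₁ = mgh = (7.23)(9.81)(3.53) = 250.37 J
Friction removes W_f = μ_k mg d = (0.37)(7.23)(9.81)(5.35) = 140.4 J
Energy reaching the spring: E = 250.37 − 140.4 = 109.97 J
At max compression ½kx² = E ⇒ x = √(2E/k) = √(2 × 109.97/1120) = 0.4431 m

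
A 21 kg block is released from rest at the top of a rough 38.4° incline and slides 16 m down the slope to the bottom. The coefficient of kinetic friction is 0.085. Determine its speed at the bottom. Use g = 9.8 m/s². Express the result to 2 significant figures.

v = 13 m/s

Work–energy: mg(L sinθ) − μ_k(mg cosθ)L = ½mv²
mgh = mgL sinθ = (21)(9.8)(16)sin38.4° = 2045.3 J
W_f = μ_k mg cosθ · L = (0.085)(21)(9.8)cos38.4°·16 = 219.3 J
½mv² = 2045.3 − 219.3 = 1826.0 J
v = √(2 × 1826.0/21) = 13.19 m/s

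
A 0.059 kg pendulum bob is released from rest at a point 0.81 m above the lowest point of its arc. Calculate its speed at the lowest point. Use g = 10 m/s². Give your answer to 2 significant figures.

Equating total energy at the two states: mgh = ½mv²
v = √(2gh) = √(2 × 10 × 0.81) = √16.200 = 4.025 m/s

v = 4.0 m/s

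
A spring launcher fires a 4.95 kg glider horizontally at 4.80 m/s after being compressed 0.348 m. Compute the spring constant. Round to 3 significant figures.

Spring PE at full compression equals KE at release: ½kx² = ½mv²
k = mv²/x² = (4.95)(4.80)²/(0.348)² = 941.7 N/m

k = 942 N/m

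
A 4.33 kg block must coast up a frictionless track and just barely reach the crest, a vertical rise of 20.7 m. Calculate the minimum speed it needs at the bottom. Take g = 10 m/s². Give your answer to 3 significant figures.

At the top it is momentarily at rest, so all KE converts to PE: ½mv² = mgh
v = √(2gh) = √(2 × 10 × 20.7) = 20.35 m/s

v = 20.3 m/s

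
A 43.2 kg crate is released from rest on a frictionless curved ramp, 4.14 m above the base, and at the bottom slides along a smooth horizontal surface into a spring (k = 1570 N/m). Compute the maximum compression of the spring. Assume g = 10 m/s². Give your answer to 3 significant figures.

At max compression the crate is momentarily at rest: mgh = ½kx²
x = √(2mgh/k) = √(2 × 43.2 × 10 × 4.14 / 1570) = 1.509 m

x = 1.51 m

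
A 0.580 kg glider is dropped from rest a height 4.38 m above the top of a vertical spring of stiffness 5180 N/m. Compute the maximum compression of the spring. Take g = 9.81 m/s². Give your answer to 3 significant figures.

Measuring PE from the top of the relaxed spring, at max compression the glider has dropped H + x with zero KE, so:
mg(H + x) = ½kx²
½(5180)x² − (0.580)(9.81)x − (0.580)(9.81)(4.38) = 0
2590x² − 5.690x − 24.92 = 0
x = [5.690 + √(32.37 + 258185)]/(2 × 2590) = 0.09920 m

x = 0.0992 m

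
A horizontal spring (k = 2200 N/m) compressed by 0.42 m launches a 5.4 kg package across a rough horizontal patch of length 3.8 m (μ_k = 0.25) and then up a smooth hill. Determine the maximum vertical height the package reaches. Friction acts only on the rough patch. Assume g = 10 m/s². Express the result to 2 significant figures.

Spring energy: E₀ = ½kx² = ½(2200)(0.42)² = 194.04 J
Friction: W_f = μ_k mg d = (0.25)(5.4)(10)(3.8) = 51.30 J
Energy at base of ramp: E = 194.04 − 51.30 = 142.74 J
At max height all remaining energy is PE: mgh = E ⇒ h = E/(mg) = 142.74/(5.4 × 10) = 2.643 m

h = 2.6 m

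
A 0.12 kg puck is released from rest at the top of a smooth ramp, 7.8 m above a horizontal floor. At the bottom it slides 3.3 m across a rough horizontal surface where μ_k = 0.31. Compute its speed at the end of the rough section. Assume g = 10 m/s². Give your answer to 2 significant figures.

Energy bookkeeping (friction removes W_f = μ_k N d):
mgh = ½mv² + μ_k m g d
W_f = μ_k mg d = (0.31)(0.12)(10)(3.3) = 1.228 J
½mv² = mgh − W_f = 9.3600 − 1.228 = 8.1324 J
v = √(2 × 8.1324/0.12) = 11.64 m/s

v = 12 m/s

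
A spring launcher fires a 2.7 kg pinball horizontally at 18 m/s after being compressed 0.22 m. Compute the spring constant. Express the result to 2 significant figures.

½kx² = ½mv²
k = mv²/x² = (2.7)(18)²/(0.22)² = 18074 N/m

k = 18000 N/m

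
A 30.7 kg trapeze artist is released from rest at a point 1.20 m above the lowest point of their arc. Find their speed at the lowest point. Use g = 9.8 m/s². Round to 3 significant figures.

By conservation of mechanical energy, mgh = ½mv²
The mass cancels from both sides.
v = √(2gh) = √(2 × 9.8 × 1.20) = √23.520 = 4.850 m/s

v = 4.85 m/s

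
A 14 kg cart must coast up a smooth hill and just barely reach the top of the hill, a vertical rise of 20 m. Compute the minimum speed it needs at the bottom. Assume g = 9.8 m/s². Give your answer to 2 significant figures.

v = 20 m/s

At the top it is momentarily at rest, so all KE converts to PE: ½mv² = mgh
v = √(2gh) = √(2 × 9.8 × 20) = 19.80 m/s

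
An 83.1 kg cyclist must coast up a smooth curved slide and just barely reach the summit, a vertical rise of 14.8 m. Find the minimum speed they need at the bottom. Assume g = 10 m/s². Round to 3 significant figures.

v = 17.2 m/s

At the top they are momentarily at rest, so all KE converts to PE: ½mv² = mgh
v = √(2gh) = √(2 × 10 × 14.8) = 17.20 m/s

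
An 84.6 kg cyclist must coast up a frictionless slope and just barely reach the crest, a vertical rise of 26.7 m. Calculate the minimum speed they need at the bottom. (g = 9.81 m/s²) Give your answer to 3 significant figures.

v = 22.9 m/s

At the top they are momentarily at rest, so all KE converts to PE: ½mv² = mgh
v = √(2gh) = √(2 × 9.81 × 26.7) = 22.89 m/s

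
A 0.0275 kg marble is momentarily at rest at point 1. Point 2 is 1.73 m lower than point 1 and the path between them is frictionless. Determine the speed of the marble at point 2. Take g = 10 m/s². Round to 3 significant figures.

v = 5.88 m/s

By conservation of mechanical energy, mgh = ½mv²
v = √(2gh) = √(2 × 10 × 1.73) = √34.600 = 5.882 m/s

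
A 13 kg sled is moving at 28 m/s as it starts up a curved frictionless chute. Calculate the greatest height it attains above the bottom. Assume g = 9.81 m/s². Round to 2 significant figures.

By energy conservation, ½mv² = mgh
h = v²/(2g) = 28²/(2 × 9.81) = 39.96 m

h = 40 m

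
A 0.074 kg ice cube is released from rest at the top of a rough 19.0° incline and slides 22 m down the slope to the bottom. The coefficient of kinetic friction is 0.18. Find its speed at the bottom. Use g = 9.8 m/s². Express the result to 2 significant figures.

v = 8.2 m/s

Taking the bottom as reference, mgh = ½mv² + μ_k N L with h = L sinθ, N = mg cosθ:
mgh = mgL sinθ = (0.074)(9.8)(22)sin19.0° = 5.1942 J
W_f = μ_k mg cosθ · L = (0.18)(0.074)(9.8)cos19.0°·22 = 2.715 J
½mv² = 5.1942 − 2.715 = 2.4789 J
v = √(2 × 2.4789/0.074) = 8.185 m/s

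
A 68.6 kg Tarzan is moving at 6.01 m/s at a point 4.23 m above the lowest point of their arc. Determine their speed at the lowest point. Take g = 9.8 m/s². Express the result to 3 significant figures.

v = 10.9 m/s

By conservation of mechanical energy, ½mv₀² + mgh = ½mv²
v² = v₀² + 2gh = (6.01)² + 2(9.8)(4.23) = 119.03
v = √119.03 = 10.91 m/s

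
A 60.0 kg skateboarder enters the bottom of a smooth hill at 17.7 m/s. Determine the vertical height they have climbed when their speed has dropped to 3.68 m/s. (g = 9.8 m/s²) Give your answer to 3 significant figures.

h = 15.3 m

Energy balance between the two points: ½mv₁² = ½mv₂² + mgh
h = (v₁² − v₂²)/(2g) = (17.7² − 3.68²)/(2 × 9.8) = 15.29 m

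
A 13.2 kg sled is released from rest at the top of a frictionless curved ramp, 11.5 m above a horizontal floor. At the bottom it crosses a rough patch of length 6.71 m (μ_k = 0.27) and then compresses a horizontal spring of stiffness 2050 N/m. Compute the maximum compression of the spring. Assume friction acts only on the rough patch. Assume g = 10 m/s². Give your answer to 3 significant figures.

x = 1.12 m

Initial energy: E₁ = mgh = (13.2)(10)(11.5) = 1518.0 J
Friction removes W_f = μ_k mg d = (0.27)(13.2)(10)(6.71) = 239.1 J
Energy reaching the spring: E = 1518.0 − 239.1 = 1278.9 J
At max compression ½kx² = E ⇒ x = √(2E/k) = √(2 × 1278.9/2050) = 1.117 m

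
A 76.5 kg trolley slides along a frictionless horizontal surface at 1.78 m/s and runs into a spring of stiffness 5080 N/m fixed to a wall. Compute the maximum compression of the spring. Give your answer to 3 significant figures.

Conservation of energy between contact and max compression: ½mv² = ½kx²
x = v√(m/k) = 1.78 × √(76.5/5080) = 0.2184 m

x = 0.218 m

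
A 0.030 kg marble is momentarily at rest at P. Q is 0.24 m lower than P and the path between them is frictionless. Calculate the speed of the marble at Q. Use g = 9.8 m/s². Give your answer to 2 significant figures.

Equating total energy at the two states: mgh = ½mv²
v = √(2gh) = √(2 × 9.8 × 0.24) = √4.7040 = 2.169 m/s

v = 2.2 m/s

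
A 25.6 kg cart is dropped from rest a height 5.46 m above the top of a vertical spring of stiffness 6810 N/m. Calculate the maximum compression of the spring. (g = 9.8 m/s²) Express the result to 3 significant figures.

x = 0.672 m

Let x be the compression. The total drop is H + x, and the cart is instantaneously at rest at max compression, so energy conservation gives:
mg(H + x) = ½kx²
½(6810)x² − (25.6)(9.8)x − (25.6)(9.8)(5.46) = 0
3405x² − 250.9x − 1370 = 0
x = [250.9 + √(62941 + 1.8657e+07)]/(2 × 3405) = 0.6722 m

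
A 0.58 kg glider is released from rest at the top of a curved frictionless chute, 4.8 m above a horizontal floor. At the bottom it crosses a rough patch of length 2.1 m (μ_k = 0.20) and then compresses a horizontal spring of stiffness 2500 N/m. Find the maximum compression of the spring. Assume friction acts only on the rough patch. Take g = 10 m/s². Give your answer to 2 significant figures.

Initial energy: E₁ = mgh = (0.58)(10)(4.8) = 27.840 J
Friction removes W_f = μ_k mg d = (0.20)(0.58)(10)(2.1) = 2.436 J
Energy reaching the spring: E = 27.840 − 2.436 = 25.404 J
At max compression ½kx² = E ⇒ x = √(2E/k) = √(2 × 25.404/2500) = 0.1426 m

x = 0.14 m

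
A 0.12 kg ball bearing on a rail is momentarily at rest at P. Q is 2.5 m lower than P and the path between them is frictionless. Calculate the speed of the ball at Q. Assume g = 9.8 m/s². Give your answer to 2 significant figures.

Equating total energy at the two states: mgh = ½mv²
The mass cancels from both sides.
v = √(2gh) = √(2 × 9.8 × 2.5) = √49.000 = 7.000 m/s

v = 7.0 m/s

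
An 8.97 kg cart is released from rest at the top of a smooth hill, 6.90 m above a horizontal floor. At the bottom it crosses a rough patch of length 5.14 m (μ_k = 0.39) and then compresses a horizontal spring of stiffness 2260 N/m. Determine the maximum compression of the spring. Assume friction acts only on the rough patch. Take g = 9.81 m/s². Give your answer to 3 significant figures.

x = 0.617 m

Initial energy: E₁ = mgh = (8.97)(9.81)(6.90) = 607.17 J
Friction removes W_f = μ_k mg d = (0.39)(8.97)(9.81)(5.14) = 176.4 J
Energy reaching the spring: E = 607.17 − 176.4 = 430.77 J
At max compression ½kx² = E ⇒ x = √(2E/k) = √(2 × 430.77/2260) = 0.6174 m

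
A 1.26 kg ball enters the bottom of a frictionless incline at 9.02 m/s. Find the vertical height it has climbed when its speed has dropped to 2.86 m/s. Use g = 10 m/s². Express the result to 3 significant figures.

Conservation of energy: ½mv₁² = ½mv₂² + mgh
h = (v₁² − v₂²)/(2g) = (9.02² − 2.86²)/(2 × 10) = 3.659 m

h = 3.66 m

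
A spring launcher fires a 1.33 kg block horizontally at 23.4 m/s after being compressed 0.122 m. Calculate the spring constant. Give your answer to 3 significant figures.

Energy stored in the spring equals the launch KE: ½kx² = ½mv²
k = mv²/x² = (1.33)(23.4)²/(0.122)² = 48929 N/m

k = 48900 N/m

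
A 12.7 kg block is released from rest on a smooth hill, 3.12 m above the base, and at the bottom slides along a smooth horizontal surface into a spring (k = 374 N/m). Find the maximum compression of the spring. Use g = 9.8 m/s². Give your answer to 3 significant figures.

x = 1.44 m

At max compression the block is momentarily at rest: mgh = ½kx²
x = √(2mgh/k) = √(2 × 12.7 × 9.8 × 3.12 / 374) = 1.441 m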